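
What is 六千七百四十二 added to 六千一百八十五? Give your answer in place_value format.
Convert 六千七百四十二 (Chinese numeral) → 6×1000 + 7×100 + 4×10 + 2 = 6742 (decimal)
Convert 六千一百八十五 (Chinese numeral) → 6×1000 + 1×100 + 8×10 + 5 = 6185 (decimal)
Compute 6742 + 6185 = 12927
Convert 12927 (decimal) → 12927 = 12×1000 + 9×100 + 2×10 + 7 → 12 thousands, 9 hundreds, 2 tens, 7 ones (place-value notation)
12 thousands, 9 hundreds, 2 tens, 7 ones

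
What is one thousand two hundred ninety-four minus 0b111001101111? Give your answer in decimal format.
Convert one thousand two hundred ninety-four (English words) → 1×1000 + 2×100 + 94 = 1294 (decimal)
Convert 0b111001101111 (binary) → 2048 + 1024 + 512 + 64 + 32 + 8 + 4 + 2 + 1 = 3695 (decimal)
Compute 1294 - 3695 = -2401
-2401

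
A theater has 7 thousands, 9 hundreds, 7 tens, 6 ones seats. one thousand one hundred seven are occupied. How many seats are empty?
Convert 7 thousands, 9 hundreds, 7 tens, 6 ones (place-value notation) → 7×1000 + 9×100 + 7×10 + 6 = 7976 (decimal)
Convert one thousand one hundred seven (English words) → 1×1000 + 1×100 + 7 = 1107 (decimal)
Compute 7976 - 1107 = 6869
6869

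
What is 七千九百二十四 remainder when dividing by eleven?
Convert 七千九百二十四 (Chinese numeral) → 7×1000 + 9×100 + 2×10 + 4 = 7924 (decimal)
Convert eleven (English words) → 11 (decimal)
Compute 7924 mod 11 = 4
4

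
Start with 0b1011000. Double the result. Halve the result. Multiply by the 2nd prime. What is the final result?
Convert 0b1011000 (binary) → 64 + 16 + 8 = 88 (decimal)
Start: 88
88 × 2 = 176
176 ÷ 2 = 88
Convert the 2nd prime (prime index) → 3 (decimal)
88 × 3 = 264
264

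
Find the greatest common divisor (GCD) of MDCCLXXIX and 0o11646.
Convert MDCCLXXIX (Roman numeral) → 1000 + 500 + 100 + 100 + 50 + 10 + 10 + 9 = 1779 (decimal)
Convert 0o11646 (octal) → 1×4096 + 1×512 + 6×64 + 4×8 + 6 = 5030 (decimal)
Compute gcd(1779, 5030) = 1
1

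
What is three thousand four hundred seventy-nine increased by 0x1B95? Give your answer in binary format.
Convert three thousand four hundred seventy-nine (English words) → 3×1000 + 4×100 + 79 = 3479 (decimal)
Convert 0x1B95 (hexadecimal) → 1×4096 + 11×256 + 9×16 + 5 = 7061 (decimal)
Compute 3479 + 7061 = 10540
Convert 10540 (decimal) → 10540 = 8192 + 2048 + 256 + 32 + 8 + 4 → 0b10100100101100 (binary)
0b10100100101100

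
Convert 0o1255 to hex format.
Convert 0o1255 (octal) → 1×512 + 2×64 + 5×8 + 5 = 685 (decimal)
Convert 685 (decimal) → 685 = 2×256 + 10×16 + 13 → 0x2AD (hexadecimal)
0x2AD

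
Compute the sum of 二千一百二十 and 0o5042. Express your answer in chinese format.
Convert 二千一百二十 (Chinese numeral) → 2×1000 + 1×100 + 2×10 = 2120 (decimal)
Convert 0o5042 (octal) → 5×512 + 4×8 + 2 = 2594 (decimal)
Compute 2120 + 2594 = 4714
Convert 4714 (decimal) → 4714 = 4×1000 + 7×100 + 1×10 + 4 → 四千七百一十四 (Chinese numeral)
四千七百一十四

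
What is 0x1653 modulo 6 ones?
Convert 0x1653 (hexadecimal) → 1×4096 + 6×256 + 5×16 + 3 = 5715 (decimal)
Convert 6 ones (place-value notation) → 6 (decimal)
Compute 5715 mod 6 = 3
3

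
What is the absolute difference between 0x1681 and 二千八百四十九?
Convert 0x1681 (hexadecimal) → 1×4096 + 6×256 + 8×16 + 1 = 5761 (decimal)
Convert 二千八百四十九 (Chinese numeral) → 2×1000 + 8×100 + 4×10 + 9 = 2849 (decimal)
Compute |5761 - 2849| = 2912
2912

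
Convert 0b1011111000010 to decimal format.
Convert 0b1011111000010 (binary) → 4096 + 1024 + 512 + 256 + 128 + 64 + 2 = 6082 (decimal)
6082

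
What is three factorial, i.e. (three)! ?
Convert three (English words) → 3 (decimal)
Compute 3! = 6
6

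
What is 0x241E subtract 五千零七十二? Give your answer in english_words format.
Convert 0x241E (hexadecimal) → 2×4096 + 4×256 + 1×16 + 14 = 9246 (decimal)
Convert 五千零七十二 (Chinese numeral) → 5×1000 + 7×10 + 2 = 5072 (decimal)
Compute 9246 - 5072 = 4174
Convert 4174 (decimal) → 4174 = 4×1000 + 1×100 + 74 → four thousand one hundred seventy-four (English words)
four thousand one hundred seventy-four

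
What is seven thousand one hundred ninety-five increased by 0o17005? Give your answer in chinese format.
Convert seven thousand one hundred ninety-five (English words) → 7×1000 + 1×100 + 95 = 7195 (decimal)
Convert 0o17005 (octal) → 1×4096 + 7×512 + 5 = 7685 (decimal)
Compute 7195 + 7685 = 14880
Convert 14880 (decimal) → 14880 = 1×10000 + 4×1000 + 8×100 + 8×10 → 一万四千八百八十 (Chinese numeral)
一万四千八百八十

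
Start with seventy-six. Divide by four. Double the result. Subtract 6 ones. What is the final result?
Convert seventy-six (English words) → 76 (decimal)
Start: 76
Convert four (English words) → 4 (decimal)
76 ÷ 4 = 19
19 × 2 = 38
Convert 6 ones (place-value notation) → 6 (decimal)
38 - 6 = 32
32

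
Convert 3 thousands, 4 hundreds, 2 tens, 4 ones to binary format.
Convert 3 thousands, 4 hundreds, 2 tens, 4 ones (place-value notation) → 3×1000 + 4×100 + 2×10 + 4 = 3424 (decimal)
Convert 3424 (decimal) → 3424 = 2048 + 1024 + 256 + 64 + 32 → 0b110101100000 (binary)
0b110101100000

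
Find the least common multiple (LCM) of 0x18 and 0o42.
Convert 0x18 (hexadecimal) → 1×16 + 8 = 24 (decimal)
Convert 0o42 (octal) → 4×8 + 2 = 34 (decimal)
Compute lcm(24, 34) = 408
408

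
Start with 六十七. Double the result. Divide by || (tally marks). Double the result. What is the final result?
Convert 六十七 (Chinese numeral) → 6×10 + 7 = 67 (decimal)
Start: 67
67 × 2 = 134
Convert || (tally marks) → 2 (decimal)
134 ÷ 2 = 67
67 × 2 = 134
134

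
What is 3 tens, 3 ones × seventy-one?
Convert 3 tens, 3 ones (place-value notation) → 3×10 + 3 = 33 (decimal)
Convert seventy-one (English words) → 71 (decimal)
Compute 33 × 71 = 2343
2343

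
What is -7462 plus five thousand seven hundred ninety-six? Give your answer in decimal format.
Convert five thousand seven hundred ninety-six (English words) → 5×1000 + 7×100 + 96 = 5796 (decimal)
Compute -7462 + 5796 = -1666
-1666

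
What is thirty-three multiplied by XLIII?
Convert thirty-three (English words) → 33 (decimal)
Convert XLIII (Roman numeral) → 40 + 1 + 1 + 1 = 43 (decimal)
Compute 33 × 43 = 1419
1419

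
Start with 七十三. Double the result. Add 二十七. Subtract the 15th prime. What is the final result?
Convert 七十三 (Chinese numeral) → 7×10 + 3 = 73 (decimal)
Start: 73
73 × 2 = 146
Convert 二十七 (Chinese numeral) → 2×10 + 7 = 27 (decimal)
146 + 27 = 173
Convert the 15th prime (prime index) → 47 (decimal)
173 - 47 = 126
126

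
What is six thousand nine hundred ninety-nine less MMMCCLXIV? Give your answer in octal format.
Convert six thousand nine hundred ninety-nine (English words) → 6×1000 + 9×100 + 99 = 6999 (decimal)
Convert MMMCCLXIV (Roman numeral) → 1000 + 1000 + 1000 + 100 + 100 + 50 + 10 + 4 = 3264 (decimal)
Compute 6999 - 3264 = 3735
Convert 3735 (decimal) → 3735 = 7×512 + 2×64 + 2×8 + 7 → 0o7227 (octal)
0o7227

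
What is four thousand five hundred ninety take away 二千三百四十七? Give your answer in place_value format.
Convert four thousand five hundred ninety (English words) → 4×1000 + 5×100 + 90 = 4590 (decimal)
Convert 二千三百四十七 (Chinese numeral) → 2×1000 + 3×100 + 4×10 + 7 = 2347 (decimal)
Compute 4590 - 2347 = 2243
Convert 2243 (decimal) → 2243 = 2×1000 + 2×100 + 4×10 + 3 → 2 thousands, 2 hundreds, 4 tens, 3 ones (place-value notation)
2 thousands, 2 hundreds, 4 tens, 3 ones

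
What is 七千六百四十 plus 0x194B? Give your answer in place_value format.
Convert 七千六百四十 (Chinese numeral) → 7×1000 + 6×100 + 4×10 = 7640 (decimal)
Convert 0x194B (hexadecimal) → 1×4096 + 9×256 + 4×16 + 11 = 6475 (decimal)
Compute 7640 + 6475 = 14115
Convert 14115 (decimal) → 14115 = 14×1000 + 1×100 + 1×10 + 5 → 14 thousands, 1 hundred, 1 ten, 5 ones (place-value notation)
14 thousands, 1 hundred, 1 ten, 5 ones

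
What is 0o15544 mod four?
Convert 0o15544 (octal) → 1×4096 + 5×512 + 5×64 + 4×8 + 4 = 7012 (decimal)
Convert four (English words) → 4 (decimal)
Compute 7012 mod 4 = 0
0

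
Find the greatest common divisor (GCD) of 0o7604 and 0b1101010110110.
Convert 0o7604 (octal) → 7×512 + 6×64 + 4 = 3972 (decimal)
Convert 0b1101010110110 (binary) → 4096 + 2048 + 512 + 128 + 32 + 16 + 4 + 2 = 6838 (decimal)
Compute gcd(3972, 6838) = 2
2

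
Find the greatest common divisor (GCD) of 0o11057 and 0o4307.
Convert 0o11057 (octal) → 1×4096 + 1×512 + 5×8 + 7 = 4655 (decimal)
Convert 0o4307 (octal) → 4×512 + 3×64 + 7 = 2247 (decimal)
Compute gcd(4655, 2247) = 7
7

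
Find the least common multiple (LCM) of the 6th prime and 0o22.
Convert the 6th prime (prime index) → 13 (decimal)
Convert 0o22 (octal) → 2×8 + 2 = 18 (decimal)
Compute lcm(13, 18) = 234
234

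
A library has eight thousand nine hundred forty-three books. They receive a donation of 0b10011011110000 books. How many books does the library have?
Convert eight thousand nine hundred forty-three (English words) → 8×1000 + 9×100 + 43 = 8943 (decimal)
Convert 0b10011011110000 (binary) → 8192 + 1024 + 512 + 128 + 64 + 32 + 16 = 9968 (decimal)
Compute 8943 + 9968 = 18911
18911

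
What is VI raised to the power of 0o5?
Convert VI (Roman numeral) → 5 + 1 = 6 (decimal)
Convert 0o5 (octal) → 5 (decimal)
Compute 6 ^ 5 = 7776
7776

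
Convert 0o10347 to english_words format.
Convert 0o10347 (octal) → 1×4096 + 3×64 + 4×8 + 7 = 4327 (decimal)
Convert 4327 (decimal) → 4327 = 4×1000 + 3×100 + 27 → four thousand three hundred twenty-seven (English words)
four thousand three hundred twenty-seven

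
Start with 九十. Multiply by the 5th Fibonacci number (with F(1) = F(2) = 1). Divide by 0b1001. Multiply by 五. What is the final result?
Convert 九十 (Chinese numeral) → 9×10 = 90 (decimal)
Start: 90
Convert the 5th Fibonacci number (with F(1) = F(2) = 1) (Fibonacci index) → 1, 1, 2, 3, 5 → 5 (decimal)
90 × 5 = 450
Convert 0b1001 (binary) → 8 + 1 = 9 (decimal)
450 ÷ 9 = 50
Convert 五 (Chinese numeral) → 5 (decimal)
50 × 5 = 250
250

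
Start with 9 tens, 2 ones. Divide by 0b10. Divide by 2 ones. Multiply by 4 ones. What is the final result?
Convert 9 tens, 2 ones (place-value notation) → 9×10 + 2 = 92 (decimal)
Start: 92
Convert 0b10 (binary) → 2 (decimal)
92 ÷ 2 = 46
Convert 2 ones (place-value notation) → 2 (decimal)
46 ÷ 2 = 23
Convert 4 ones (place-value notation) → 4 (decimal)
23 × 4 = 92
92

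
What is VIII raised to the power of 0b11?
Convert VIII (Roman numeral) → 5 + 1 + 1 + 1 = 8 (decimal)
Convert 0b11 (binary) → 2 + 1 = 3 (decimal)
Compute 8 ^ 3 = 512
512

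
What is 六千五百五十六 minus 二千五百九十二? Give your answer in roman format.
Convert 六千五百五十六 (Chinese numeral) → 6×1000 + 5×100 + 5×10 + 6 = 6556 (decimal)
Convert 二千五百九十二 (Chinese numeral) → 2×1000 + 5×100 + 9×10 + 2 = 2592 (decimal)
Compute 6556 - 2592 = 3964
Convert 3964 (decimal) → 3964 = 1000 + 1000 + 1000 + 900 + 50 + 10 + 4 → MMMCMLXIV (Roman numeral)
MMMCMLXIV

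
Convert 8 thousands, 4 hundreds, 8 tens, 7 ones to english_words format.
Convert 8 thousands, 4 hundreds, 8 tens, 7 ones (place-value notation) → 8×1000 + 4×100 + 8×10 + 7 = 8487 (decimal)
Convert 8487 (decimal) → 8487 = 8×1000 + 4×100 + 87 → eight thousand four hundred eighty-seven (English words)
eight thousand four hundred eighty-seven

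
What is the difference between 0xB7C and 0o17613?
Convert 0xB7C (hexadecimal) → 11×256 + 7×16 + 12 = 2940 (decimal)
Convert 0o17613 (octal) → 1×4096 + 7×512 + 6×64 + 1×8 + 3 = 8075 (decimal)
Difference: |2940 - 8075| = 5135
5135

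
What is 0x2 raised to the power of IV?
Convert 0x2 (hexadecimal) → 2 (decimal)
Convert IV (Roman numeral) → 4 (decimal)
Compute 2 ^ 4 = 16
16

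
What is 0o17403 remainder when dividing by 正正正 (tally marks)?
Convert 0o17403 (octal) → 1×4096 + 7×512 + 4×64 + 3 = 7939 (decimal)
Convert 正正正 (tally marks) → 5 + 5 + 5 = 15 (decimal)
Compute 7939 mod 15 = 4
4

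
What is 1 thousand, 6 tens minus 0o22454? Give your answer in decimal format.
Convert 1 thousand, 6 tens (place-value notation) → 1×1000 + 6×10 = 1060 (decimal)
Convert 0o22454 (octal) → 2×4096 + 2×512 + 4×64 + 5×8 + 4 = 9516 (decimal)
Compute 1060 - 9516 = -8456
-8456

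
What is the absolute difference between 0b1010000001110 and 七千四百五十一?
Convert 0b1010000001110 (binary) → 4096 + 1024 + 8 + 4 + 2 = 5134 (decimal)
Convert 七千四百五十一 (Chinese numeral) → 7×1000 + 4×100 + 5×10 + 1 = 7451 (decimal)
Compute |5134 - 7451| = 2317
2317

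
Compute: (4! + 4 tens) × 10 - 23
Convert 4! (factorial) → 24 (decimal)
Convert 4 tens (place-value notation) → 4×10 = 40 (decimal)
Expression in decimal: (24 + 40) × 10 - 23
Parentheses first: 24 + 40 = 64
Multiply: 64 × 10 = 640
Subtract: 640 - 23 = 617
617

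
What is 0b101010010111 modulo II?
Convert 0b101010010111 (binary) → 2048 + 512 + 128 + 16 + 4 + 2 + 1 = 2711 (decimal)
Convert II (Roman numeral) → 1 + 1 = 2 (decimal)
Compute 2711 mod 2 = 1
1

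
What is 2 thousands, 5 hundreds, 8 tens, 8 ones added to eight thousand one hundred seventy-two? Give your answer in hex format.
Convert 2 thousands, 5 hundreds, 8 tens, 8 ones (place-value notation) → 2×1000 + 5×100 + 8×10 + 8 = 2588 (decimal)
Convert eight thousand one hundred seventy-two (English words) → 8×1000 + 1×100 + 72 = 8172 (decimal)
Compute 2588 + 8172 = 10760
Convert 10760 (decimal) → 10760 = 2×4096 + 10×256 + 8 → 0x2A08 (hexadecimal)
0x2A08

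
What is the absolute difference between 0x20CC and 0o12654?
Convert 0x20CC (hexadecimal) → 2×4096 + 12×16 + 12 = 8396 (decimal)
Convert 0o12654 (octal) → 1×4096 + 2×512 + 6×64 + 5×8 + 4 = 5548 (decimal)
Compute |8396 - 5548| = 2848
2848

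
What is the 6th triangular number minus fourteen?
The 6th triangular number = 6×7/2 = 21
Convert fourteen (English words) → 14 (decimal)
Compute 21 - 14 = 7
7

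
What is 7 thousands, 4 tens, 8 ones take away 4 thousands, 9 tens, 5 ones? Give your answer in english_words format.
Convert 7 thousands, 4 tens, 8 ones (place-value notation) → 7×1000 + 4×10 + 8 = 7048 (decimal)
Convert 4 thousands, 9 tens, 5 ones (place-value notation) → 4×1000 + 9×10 + 5 = 4095 (decimal)
Compute 7048 - 4095 = 2953
Convert 2953 (decimal) → 2953 = 2×1000 + 9×100 + 53 → two thousand nine hundred fifty-three (English words)
two thousand nine hundred fifty-three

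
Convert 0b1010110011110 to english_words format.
Convert 0b1010110011110 (binary) → 4096 + 1024 + 256 + 128 + 16 + 8 + 4 + 2 = 5534 (decimal)
Convert 5534 (decimal) → 5534 = 5×1000 + 5×100 + 34 → five thousand five hundred thirty-four (English words)
five thousand five hundred thirty-four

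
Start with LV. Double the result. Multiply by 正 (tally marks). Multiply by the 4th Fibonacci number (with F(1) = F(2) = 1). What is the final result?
Convert LV (Roman numeral) → 50 + 5 = 55 (decimal)
Start: 55
55 × 2 = 110
Convert 正 (tally marks) → 5 (decimal)
110 × 5 = 550
Convert the 4th Fibonacci number (with F(1) = F(2) = 1) (Fibonacci index) → 1, 1, 2, 3 → 3 (decimal)
550 × 3 = 1650
1650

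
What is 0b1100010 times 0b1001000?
Convert 0b1100010 (binary) → 64 + 32 + 2 = 98 (decimal)
Convert 0b1001000 (binary) → 64 + 8 = 72 (decimal)
Compute 98 × 72 = 7056
7056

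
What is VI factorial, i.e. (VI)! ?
Convert VI (Roman numeral) → 5 + 1 = 6 (decimal)
Compute 6! = 720
720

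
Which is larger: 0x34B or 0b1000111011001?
Convert 0x34B (hexadecimal) → 3×256 + 4×16 + 11 = 843 (decimal)
Convert 0b1000111011001 (binary) → 4096 + 256 + 128 + 64 + 16 + 8 + 1 = 4569 (decimal)
Compare 843 vs 4569: larger = 4569
4569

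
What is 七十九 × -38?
Convert 七十九 (Chinese numeral) → 7×10 + 9 = 79 (decimal)
Compute 79 × -38 = -3002
-3002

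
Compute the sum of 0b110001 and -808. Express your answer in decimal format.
Convert 0b110001 (binary) → 32 + 16 + 1 = 49 (decimal)
Compute 49 + -808 = -759
-759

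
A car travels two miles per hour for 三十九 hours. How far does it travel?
Convert two (English words) → 2 (decimal)
Convert 三十九 (Chinese numeral) → 3×10 + 9 = 39 (decimal)
Compute 2 × 39 = 78
78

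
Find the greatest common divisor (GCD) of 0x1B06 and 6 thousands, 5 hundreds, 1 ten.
Convert 0x1B06 (hexadecimal) → 1×4096 + 11×256 + 6 = 6918 (decimal)
Convert 6 thousands, 5 hundreds, 1 ten (place-value notation) → 6×1000 + 5×100 + 1×10 = 6510 (decimal)
Compute gcd(6918, 6510) = 6
6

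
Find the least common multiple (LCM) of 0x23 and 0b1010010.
Convert 0x23 (hexadecimal) → 2×16 + 3 = 35 (decimal)
Convert 0b1010010 (binary) → 64 + 16 + 2 = 82 (decimal)
Compute lcm(35, 82) = 2870
2870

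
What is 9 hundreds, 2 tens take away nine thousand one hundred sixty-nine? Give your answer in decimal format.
Convert 9 hundreds, 2 tens (place-value notation) → 9×100 + 2×10 = 920 (decimal)
Convert nine thousand one hundred sixty-nine (English words) → 9×1000 + 1×100 + 69 = 9169 (decimal)
Compute 920 - 9169 = -8249
-8249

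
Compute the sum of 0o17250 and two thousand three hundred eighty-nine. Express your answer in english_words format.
Convert 0o17250 (octal) → 1×4096 + 7×512 + 2×64 + 5×8 = 7848 (decimal)
Convert two thousand three hundred eighty-nine (English words) → 2×1000 + 3×100 + 89 = 2389 (decimal)
Compute 7848 + 2389 = 10237
Convert 10237 (decimal) → 10237 = 10×1000 + 2×100 + 37 → ten thousand two hundred thirty-seven (English words)
ten thousand two hundred thirty-seven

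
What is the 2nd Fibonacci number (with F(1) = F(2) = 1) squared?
The 2nd Fibonacci number (with F(1) = F(2) = 1) = 1
Compute 1² = 1 × 1 = 1
1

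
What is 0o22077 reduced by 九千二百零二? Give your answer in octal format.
Convert 0o22077 (octal) → 2×4096 + 2×512 + 7×8 + 7 = 9279 (decimal)
Convert 九千二百零二 (Chinese numeral) → 9×1000 + 2×100 + 2 = 9202 (decimal)
Compute 9279 - 9202 = 77
Convert 77 (decimal) → 77 = 1×64 + 1×8 + 5 → 0o115 (octal)
0o115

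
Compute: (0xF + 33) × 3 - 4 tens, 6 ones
Convert 0xF (hexadecimal) → 15 (decimal)
Convert 4 tens, 6 ones (place-value notation) → 4×10 + 6 = 46 (decimal)
Expression in decimal: (15 + 33) × 3 - 46
Parentheses first: 15 + 33 = 48
Multiply: 48 × 3 = 144
Subtract: 144 - 46 = 98
98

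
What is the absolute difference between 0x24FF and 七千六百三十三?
Convert 0x24FF (hexadecimal) → 2×4096 + 4×256 + 15×16 + 15 = 9471 (decimal)
Convert 七千六百三十三 (Chinese numeral) → 7×1000 + 6×100 + 3×10 + 3 = 7633 (decimal)
Compute |9471 - 7633| = 1838
1838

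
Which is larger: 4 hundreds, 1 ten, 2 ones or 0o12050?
Convert 4 hundreds, 1 ten, 2 ones (place-value notation) → 4×100 + 1×10 + 2 = 412 (decimal)
Convert 0o12050 (octal) → 1×4096 + 2×512 + 5×8 = 5160 (decimal)
Compare 412 vs 5160: larger = 5160
5160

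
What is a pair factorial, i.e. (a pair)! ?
Convert a pair (colloquial) → 2 (decimal)
Compute 2! = 2
2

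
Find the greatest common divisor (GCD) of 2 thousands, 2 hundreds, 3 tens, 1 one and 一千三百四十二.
Convert 2 thousands, 2 hundreds, 3 tens, 1 one (place-value notation) → 2×1000 + 2×100 + 3×10 + 1 = 2231 (decimal)
Convert 一千三百四十二 (Chinese numeral) → 1×1000 + 3×100 + 4×10 + 2 = 1342 (decimal)
Compute gcd(2231, 1342) = 1
1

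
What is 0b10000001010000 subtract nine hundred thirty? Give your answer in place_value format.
Convert 0b10000001010000 (binary) → 8192 + 64 + 16 = 8272 (decimal)
Convert nine hundred thirty (English words) → 9×100 + 30 = 930 (decimal)
Compute 8272 - 930 = 7342
Convert 7342 (decimal) → 7342 = 7×1000 + 3×100 + 4×10 + 2 → 7 thousands, 3 hundreds, 4 tens, 2 ones (place-value notation)
7 thousands, 3 hundreds, 4 tens, 2 ones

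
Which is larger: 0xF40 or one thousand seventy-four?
Convert 0xF40 (hexadecimal) → 15×256 + 4×16 = 3904 (decimal)
Convert one thousand seventy-four (English words) → 1×1000 + 74 = 1074 (decimal)
Compare 3904 vs 1074: larger = 3904
3904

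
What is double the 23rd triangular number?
The 23rd triangular number = 23×24/2 = 276
Compute 276 × 2 = 552
552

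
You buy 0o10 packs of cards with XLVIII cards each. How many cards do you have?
Convert XLVIII (Roman numeral) → 40 + 5 + 1 + 1 + 1 = 48 (decimal)
Convert 0o10 (octal) → 1×8 = 8 (decimal)
Compute 48 × 8 = 384
384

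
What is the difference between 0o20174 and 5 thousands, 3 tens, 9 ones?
Convert 0o20174 (octal) → 2×4096 + 1×64 + 7×8 + 4 = 8316 (decimal)
Convert 5 thousands, 3 tens, 9 ones (place-value notation) → 5×1000 + 3×10 + 9 = 5039 (decimal)
Difference: |8316 - 5039| = 3277
3277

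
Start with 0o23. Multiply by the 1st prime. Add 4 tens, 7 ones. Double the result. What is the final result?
Convert 0o23 (octal) → 2×8 + 3 = 19 (decimal)
Start: 19
Convert the 1st prime (prime index) → 2 (decimal)
19 × 2 = 38
Convert 4 tens, 7 ones (place-value notation) → 4×10 + 7 = 47 (decimal)
38 + 47 = 85
85 × 2 = 170
170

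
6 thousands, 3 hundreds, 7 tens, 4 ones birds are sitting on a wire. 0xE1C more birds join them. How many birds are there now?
Convert 6 thousands, 3 hundreds, 7 tens, 4 ones (place-value notation) → 6×1000 + 3×100 + 7×10 + 4 = 6374 (decimal)
Convert 0xE1C (hexadecimal) → 14×256 + 1×16 + 12 = 3612 (decimal)
Compute 6374 + 3612 = 9986
9986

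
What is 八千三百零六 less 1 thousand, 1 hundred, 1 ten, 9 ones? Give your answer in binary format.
Convert 八千三百零六 (Chinese numeral) → 8×1000 + 3×100 + 6 = 8306 (decimal)
Convert 1 thousand, 1 hundred, 1 ten, 9 ones (place-value notation) → 1×1000 + 1×100 + 1×10 + 9 = 1119 (decimal)
Compute 8306 - 1119 = 7187
Convert 7187 (decimal) → 7187 = 4096 + 2048 + 1024 + 16 + 2 + 1 → 0b1110000010011 (binary)
0b1110000010011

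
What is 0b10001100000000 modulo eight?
Convert 0b10001100000000 (binary) → 8192 + 512 + 256 = 8960 (decimal)
Convert eight (English words) → 8 (decimal)
Compute 8960 mod 8 = 0
0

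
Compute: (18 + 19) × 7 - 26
Parentheses first: 18 + 19 = 37
Multiply: 37 × 7 = 259
Subtract: 259 - 26 = 233
233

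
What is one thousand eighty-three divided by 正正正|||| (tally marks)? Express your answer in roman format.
Convert one thousand eighty-three (English words) → 1×1000 + 83 = 1083 (decimal)
Convert 正正正|||| (tally marks) → 5 + 5 + 5 + 4 = 19 (decimal)
Compute 1083 ÷ 19 = 57
Convert 57 (decimal) → 57 = 50 + 5 + 1 + 1 → LVII (Roman numeral)
LVII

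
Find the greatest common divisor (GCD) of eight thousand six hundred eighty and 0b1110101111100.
Convert eight thousand six hundred eighty (English words) → 8×1000 + 6×100 + 80 = 8680 (decimal)
Convert 0b1110101111100 (binary) → 4096 + 2048 + 1024 + 256 + 64 + 32 + 16 + 8 + 4 = 7548 (decimal)
Compute gcd(8680, 7548) = 4
4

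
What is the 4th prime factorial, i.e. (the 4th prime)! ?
Convert the 4th prime (prime index) → 7 (decimal)
Compute 7! = 5040
5040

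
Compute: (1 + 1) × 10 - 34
Parentheses first: 1 + 1 = 2
Multiply: 2 × 10 = 20
Subtract: 20 - 34 = -14
-14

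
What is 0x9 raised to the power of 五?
Convert 0x9 (hexadecimal) → 9 (decimal)
Convert 五 (Chinese numeral) → 5 (decimal)
Compute 9 ^ 5 = 59049
59049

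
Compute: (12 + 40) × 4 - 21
Parentheses first: 12 + 40 = 52
Multiply: 52 × 4 = 208
Subtract: 208 - 21 = 187
187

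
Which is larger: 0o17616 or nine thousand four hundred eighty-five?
Convert 0o17616 (octal) → 1×4096 + 7×512 + 6×64 + 1×8 + 6 = 8078 (decimal)
Convert nine thousand four hundred eighty-five (English words) → 9×1000 + 4×100 + 85 = 9485 (decimal)
Compare 8078 vs 9485: larger = 9485
9485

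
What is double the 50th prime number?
The 50th prime number = 229
Compute 229 × 2 = 458
458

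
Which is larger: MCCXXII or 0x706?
Convert MCCXXII (Roman numeral) → 1000 + 100 + 100 + 10 + 10 + 1 + 1 = 1222 (decimal)
Convert 0x706 (hexadecimal) → 7×256 + 6 = 1798 (decimal)
Compare 1222 vs 1798: larger = 1798
1798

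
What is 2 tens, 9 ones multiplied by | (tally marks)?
Convert 2 tens, 9 ones (place-value notation) → 2×10 + 9 = 29 (decimal)
Convert | (tally marks) → 1 (decimal)
Compute 29 × 1 = 29
29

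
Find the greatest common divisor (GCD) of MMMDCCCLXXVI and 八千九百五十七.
Convert MMMDCCCLXXVI (Roman numeral) → 1000 + 1000 + 1000 + 500 + 100 + 100 + 100 + 50 + 10 + 10 + 5 + 1 = 3876 (decimal)
Convert 八千九百五十七 (Chinese numeral) → 8×1000 + 9×100 + 5×10 + 7 = 8957 (decimal)
Compute gcd(3876, 8957) = 1
1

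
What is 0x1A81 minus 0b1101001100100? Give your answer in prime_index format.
Convert 0x1A81 (hexadecimal) → 1×4096 + 10×256 + 8×16 + 1 = 6785 (decimal)
Convert 0b1101001100100 (binary) → 4096 + 2048 + 512 + 64 + 32 + 4 = 6756 (decimal)
Compute 6785 - 6756 = 29
Convert 29 (decimal) → the 10th prime (prime index)
the 10th prime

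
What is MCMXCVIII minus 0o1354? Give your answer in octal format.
Convert MCMXCVIII (Roman numeral) → 1000 + 900 + 90 + 5 + 1 + 1 + 1 = 1998 (decimal)
Convert 0o1354 (octal) → 1×512 + 3×64 + 5×8 + 4 = 748 (decimal)
Compute 1998 - 748 = 1250
Convert 1250 (decimal) → 1250 = 2×512 + 3×64 + 4×8 + 2 → 0o2342 (octal)
0o2342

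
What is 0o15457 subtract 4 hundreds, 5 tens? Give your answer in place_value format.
Convert 0o15457 (octal) → 1×4096 + 5×512 + 4×64 + 5×8 + 7 = 6959 (decimal)
Convert 4 hundreds, 5 tens (place-value notation) → 4×100 + 5×10 = 450 (decimal)
Compute 6959 - 450 = 6509
Convert 6509 (decimal) → 6509 = 6×1000 + 5×100 + 9 → 6 thousands, 5 hundreds, 9 ones (place-value notation)
6 thousands, 5 hundreds, 9 ones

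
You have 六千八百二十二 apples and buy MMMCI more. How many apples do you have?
Convert 六千八百二十二 (Chinese numeral) → 6×1000 + 8×100 + 2×10 + 2 = 6822 (decimal)
Convert MMMCI (Roman numeral) → 1000 + 1000 + 1000 + 100 + 1 = 3101 (decimal)
Compute 6822 + 3101 = 9923
9923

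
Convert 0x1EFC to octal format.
Convert 0x1EFC (hexadecimal) → 1×4096 + 14×256 + 15×16 + 12 = 7932 (decimal)
Convert 7932 (decimal) → 7932 = 1×4096 + 7×512 + 3×64 + 7×8 + 4 → 0o17374 (octal)
0o17374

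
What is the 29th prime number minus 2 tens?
The 29th prime number = 109
Convert 2 tens (place-value notation) → 2×10 = 20 (decimal)
Compute 109 - 20 = 89
89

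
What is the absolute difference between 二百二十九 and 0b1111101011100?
Convert 二百二十九 (Chinese numeral) → 2×100 + 2×10 + 9 = 229 (decimal)
Convert 0b1111101011100 (binary) → 4096 + 2048 + 1024 + 512 + 256 + 64 + 16 + 8 + 4 = 8028 (decimal)
Compute |229 - 8028| = 7799
7799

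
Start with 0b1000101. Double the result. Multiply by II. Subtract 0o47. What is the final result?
Convert 0b1000101 (binary) → 64 + 4 + 1 = 69 (decimal)
Start: 69
69 × 2 = 138
Convert II (Roman numeral) → 1 + 1 = 2 (decimal)
138 × 2 = 276
Convert 0o47 (octal) → 4×8 + 7 = 39 (decimal)
276 - 39 = 237
237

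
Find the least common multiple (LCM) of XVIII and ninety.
Convert XVIII (Roman numeral) → 10 + 5 + 1 + 1 + 1 = 18 (decimal)
Convert ninety (English words) → 90 (decimal)
Compute lcm(18, 90) = 90
90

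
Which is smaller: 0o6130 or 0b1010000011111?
Convert 0o6130 (octal) → 6×512 + 1×64 + 3×8 = 3160 (decimal)
Convert 0b1010000011111 (binary) → 4096 + 1024 + 16 + 8 + 4 + 2 + 1 = 5151 (decimal)
Compare 3160 vs 5151: smaller = 3160
3160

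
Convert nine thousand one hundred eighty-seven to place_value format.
Convert nine thousand one hundred eighty-seven (English words) → 9×1000 + 1×100 + 87 = 9187 (decimal)
Convert 9187 (decimal) → 9187 = 9×1000 + 1×100 + 8×10 + 7 → 9 thousands, 1 hundred, 8 tens, 7 ones (place-value notation)
9 thousands, 1 hundred, 8 tens, 7 ones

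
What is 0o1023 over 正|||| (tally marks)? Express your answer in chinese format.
Convert 0o1023 (octal) → 1×512 + 2×8 + 3 = 531 (decimal)
Convert 正|||| (tally marks) → 5 + 4 = 9 (decimal)
Compute 531 ÷ 9 = 59
Convert 59 (decimal) → 59 = 5×10 + 9 → 五十九 (Chinese numeral)
五十九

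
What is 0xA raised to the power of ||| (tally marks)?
Convert 0xA (hexadecimal) → 10 (decimal)
Convert ||| (tally marks) → 3 (decimal)
Compute 10 ^ 3 = 1000
1000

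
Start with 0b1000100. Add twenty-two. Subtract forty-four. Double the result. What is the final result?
Convert 0b1000100 (binary) → 64 + 4 = 68 (decimal)
Start: 68
Convert twenty-two (English words) → 22 (decimal)
68 + 22 = 90
Convert forty-four (English words) → 44 (decimal)
90 - 44 = 46
46 × 2 = 92
92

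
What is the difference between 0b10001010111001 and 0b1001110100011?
Convert 0b10001010111001 (binary) → 8192 + 512 + 128 + 32 + 16 + 8 + 1 = 8889 (decimal)
Convert 0b1001110100011 (binary) → 4096 + 512 + 256 + 128 + 32 + 2 + 1 = 5027 (decimal)
Difference: |8889 - 5027| = 3862
3862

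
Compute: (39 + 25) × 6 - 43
Parentheses first: 39 + 25 = 64
Multiply: 64 × 6 = 384
Subtract: 384 - 43 = 341
341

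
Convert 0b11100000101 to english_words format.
Convert 0b11100000101 (binary) → 1024 + 512 + 256 + 4 + 1 = 1797 (decimal)
Convert 1797 (decimal) → 1797 = 1×1000 + 7×100 + 97 → one thousand seven hundred ninety-seven (English words)
one thousand seven hundred ninety-seven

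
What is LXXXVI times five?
Convert LXXXVI (Roman numeral) → 50 + 10 + 10 + 10 + 5 + 1 = 86 (decimal)
Convert five (English words) → 5 (decimal)
Compute 86 × 5 = 430
430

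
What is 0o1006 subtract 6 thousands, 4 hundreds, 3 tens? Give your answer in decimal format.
Convert 0o1006 (octal) → 1×512 + 6 = 518 (decimal)
Convert 6 thousands, 4 hundreds, 3 tens (place-value notation) → 6×1000 + 4×100 + 3×10 = 6430 (decimal)
Compute 518 - 6430 = -5912
-5912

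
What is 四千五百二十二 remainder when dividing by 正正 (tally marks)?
Convert 四千五百二十二 (Chinese numeral) → 4×1000 + 5×100 + 2×10 + 2 = 4522 (decimal)
Convert 正正 (tally marks) → 5 + 5 = 10 (decimal)
Compute 4522 mod 10 = 2
2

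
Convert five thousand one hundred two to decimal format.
Convert five thousand one hundred two (English words) → 5×1000 + 1×100 + 2 = 5102 (decimal)
5102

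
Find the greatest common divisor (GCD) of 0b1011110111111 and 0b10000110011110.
Convert 0b1011110111111 (binary) → 4096 + 1024 + 512 + 256 + 128 + 32 + 16 + 8 + 4 + 2 + 1 = 6079 (decimal)
Convert 0b10000110011110 (binary) → 8192 + 256 + 128 + 16 + 8 + 4 + 2 = 8606 (decimal)
Compute gcd(6079, 8606) = 1
1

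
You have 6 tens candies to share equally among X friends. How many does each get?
Convert 6 tens (place-value notation) → 6×10 = 60 (decimal)
Convert X (Roman numeral) → 10 (decimal)
Compute 60 ÷ 10 = 6
6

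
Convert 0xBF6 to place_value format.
Convert 0xBF6 (hexadecimal) → 11×256 + 15×16 + 6 = 3062 (decimal)
Convert 3062 (decimal) → 3062 = 3×1000 + 6×10 + 2 → 3 thousands, 6 tens, 2 ones (place-value notation)
3 thousands, 6 tens, 2 ones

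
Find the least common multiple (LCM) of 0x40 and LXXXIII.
Convert 0x40 (hexadecimal) → 4×16 = 64 (decimal)
Convert LXXXIII (Roman numeral) → 50 + 10 + 10 + 10 + 1 + 1 + 1 = 83 (decimal)
Compute lcm(64, 83) = 5312
5312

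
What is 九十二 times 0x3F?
Convert 九十二 (Chinese numeral) → 9×10 + 2 = 92 (decimal)
Convert 0x3F (hexadecimal) → 3×16 + 15 = 63 (decimal)
Compute 92 × 63 = 5796
5796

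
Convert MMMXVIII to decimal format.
Convert MMMXVIII (Roman numeral) → 1000 + 1000 + 1000 + 10 + 5 + 1 + 1 + 1 = 3018 (decimal)
3018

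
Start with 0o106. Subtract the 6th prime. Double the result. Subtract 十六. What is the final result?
Convert 0o106 (octal) → 1×64 + 6 = 70 (decimal)
Start: 70
Convert the 6th prime (prime index) → 13 (decimal)
70 - 13 = 57
57 × 2 = 114
Convert 十六 (Chinese numeral) → 1×10 + 6 = 16 (decimal)
114 - 16 = 98
98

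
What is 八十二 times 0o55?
Convert 八十二 (Chinese numeral) → 8×10 + 2 = 82 (decimal)
Convert 0o55 (octal) → 5×8 + 5 = 45 (decimal)
Compute 82 × 45 = 3690
3690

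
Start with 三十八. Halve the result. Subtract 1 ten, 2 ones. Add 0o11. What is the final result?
Convert 三十八 (Chinese numeral) → 3×10 + 8 = 38 (decimal)
Start: 38
38 ÷ 2 = 19
Convert 1 ten, 2 ones (place-value notation) → 1×10 + 2 = 12 (decimal)
19 - 12 = 7
Convert 0o11 (octal) → 1×8 + 1 = 9 (decimal)
7 + 9 = 16
16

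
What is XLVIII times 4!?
Convert XLVIII (Roman numeral) → 40 + 5 + 1 + 1 + 1 = 48 (decimal)
Convert 4! (factorial) → 24 (decimal)
Compute 48 × 24 = 1152
1152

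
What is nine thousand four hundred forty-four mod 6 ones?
Convert nine thousand four hundred forty-four (English words) → 9×1000 + 4×100 + 44 = 9444 (decimal)
Convert 6 ones (place-value notation) → 6 (decimal)
Compute 9444 mod 6 = 0
0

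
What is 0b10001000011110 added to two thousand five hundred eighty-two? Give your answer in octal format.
Convert 0b10001000011110 (binary) → 8192 + 512 + 16 + 8 + 4 + 2 = 8734 (decimal)
Convert two thousand five hundred eighty-two (English words) → 2×1000 + 5×100 + 82 = 2582 (decimal)
Compute 8734 + 2582 = 11316
Convert 11316 (decimal) → 11316 = 2×4096 + 6×512 + 6×8 + 4 → 0o26064 (octal)
0o26064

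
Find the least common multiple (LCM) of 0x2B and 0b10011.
Convert 0x2B (hexadecimal) → 2×16 + 11 = 43 (decimal)
Convert 0b10011 (binary) → 16 + 2 + 1 = 19 (decimal)
Compute lcm(43, 19) = 817
817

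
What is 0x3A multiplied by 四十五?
Convert 0x3A (hexadecimal) → 3×16 + 10 = 58 (decimal)
Convert 四十五 (Chinese numeral) → 4×10 + 5 = 45 (decimal)
Compute 58 × 45 = 2610
2610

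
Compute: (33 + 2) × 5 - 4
Parentheses first: 33 + 2 = 35
Multiply: 35 × 5 = 175
Subtract: 175 - 4 = 171
171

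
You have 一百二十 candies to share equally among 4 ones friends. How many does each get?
Convert 一百二十 (Chinese numeral) → 1×100 + 2×10 = 120 (decimal)
Convert 4 ones (place-value notation) → 4 (decimal)
Compute 120 ÷ 4 = 30
30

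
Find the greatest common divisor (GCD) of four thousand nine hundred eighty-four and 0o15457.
Convert four thousand nine hundred eighty-four (English words) → 4×1000 + 9×100 + 84 = 4984 (decimal)
Convert 0o15457 (octal) → 1×4096 + 5×512 + 4×64 + 5×8 + 7 = 6959 (decimal)
Compute gcd(4984, 6959) = 1
1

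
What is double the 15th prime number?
The 15th prime number = 47
Compute 47 × 2 = 94
94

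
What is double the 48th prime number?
The 48th prime number = 223
Compute 223 × 2 = 446
446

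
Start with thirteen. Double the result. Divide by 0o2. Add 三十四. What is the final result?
Convert thirteen (English words) → 13 (decimal)
Start: 13
13 × 2 = 26
Convert 0o2 (octal) → 2 (decimal)
26 ÷ 2 = 13
Convert 三十四 (Chinese numeral) → 3×10 + 4 = 34 (decimal)
13 + 34 = 47
47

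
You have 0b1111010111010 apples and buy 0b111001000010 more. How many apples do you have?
Convert 0b1111010111010 (binary) → 4096 + 2048 + 1024 + 512 + 128 + 32 + 16 + 8 + 2 = 7866 (decimal)
Convert 0b111001000010 (binary) → 2048 + 1024 + 512 + 64 + 2 = 3650 (decimal)
Compute 7866 + 3650 = 11516
11516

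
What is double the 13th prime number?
The 13th prime number = 41
Compute 41 × 2 = 82
82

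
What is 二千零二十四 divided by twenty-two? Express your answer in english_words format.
Convert 二千零二十四 (Chinese numeral) → 2×1000 + 2×10 + 4 = 2024 (decimal)
Convert twenty-two (English words) → 22 (decimal)
Compute 2024 ÷ 22 = 92
Convert 92 (decimal) → ninety-two (English words)
ninety-two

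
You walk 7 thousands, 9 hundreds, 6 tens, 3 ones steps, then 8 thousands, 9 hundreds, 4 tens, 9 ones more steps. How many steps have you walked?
Convert 7 thousands, 9 hundreds, 6 tens, 3 ones (place-value notation) → 7×1000 + 9×100 + 6×10 + 3 = 7963 (decimal)
Convert 8 thousands, 9 hundreds, 4 tens, 9 ones (place-value notation) → 8×1000 + 9×100 + 4×10 + 9 = 8949 (decimal)
Compute 7963 + 8949 = 16912
16912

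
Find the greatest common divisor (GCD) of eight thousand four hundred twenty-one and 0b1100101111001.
Convert eight thousand four hundred twenty-one (English words) → 8×1000 + 4×100 + 21 = 8421 (decimal)
Convert 0b1100101111001 (binary) → 4096 + 2048 + 256 + 64 + 32 + 16 + 8 + 1 = 6521 (decimal)
Compute gcd(8421, 6521) = 1
1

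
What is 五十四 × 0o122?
Convert 五十四 (Chinese numeral) → 5×10 + 4 = 54 (decimal)
Convert 0o122 (octal) → 1×64 + 2×8 + 2 = 82 (decimal)
Compute 54 × 82 = 4428
4428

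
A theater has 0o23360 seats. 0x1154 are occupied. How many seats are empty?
Convert 0o23360 (octal) → 2×4096 + 3×512 + 3×64 + 6×8 = 9968 (decimal)
Convert 0x1154 (hexadecimal) → 1×4096 + 1×256 + 5×16 + 4 = 4436 (decimal)
Compute 9968 - 4436 = 5532
5532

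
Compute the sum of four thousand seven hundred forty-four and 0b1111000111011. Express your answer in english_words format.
Convert four thousand seven hundred forty-four (English words) → 4×1000 + 7×100 + 44 = 4744 (decimal)
Convert 0b1111000111011 (binary) → 4096 + 2048 + 1024 + 512 + 32 + 16 + 8 + 2 + 1 = 7739 (decimal)
Compute 4744 + 7739 = 12483
Convert 12483 (decimal) → 12483 = 12×1000 + 4×100 + 83 → twelve thousand four hundred eighty-three (English words)
twelve thousand four hundred eighty-three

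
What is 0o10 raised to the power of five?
Convert 0o10 (octal) → 1×8 = 8 (decimal)
Convert five (English words) → 5 (decimal)
Compute 8 ^ 5 = 32768
32768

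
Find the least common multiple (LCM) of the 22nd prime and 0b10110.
Convert the 22nd prime (prime index) → 79 (decimal)
Convert 0b10110 (binary) → 16 + 4 + 2 = 22 (decimal)
Compute lcm(79, 22) = 1738
1738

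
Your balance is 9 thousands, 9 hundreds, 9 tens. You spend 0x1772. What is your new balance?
Convert 9 thousands, 9 hundreds, 9 tens (place-value notation) → 9×1000 + 9×100 + 9×10 = 9990 (decimal)
Convert 0x1772 (hexadecimal) → 1×4096 + 7×256 + 7×16 + 2 = 6002 (decimal)
Compute 9990 - 6002 = 3988
3988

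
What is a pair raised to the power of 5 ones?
Convert a pair (colloquial) → 2 (decimal)
Convert 5 ones (place-value notation) → 5 (decimal)
Compute 2 ^ 5 = 32
32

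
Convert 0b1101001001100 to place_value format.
Convert 0b1101001001100 (binary) → 4096 + 2048 + 512 + 64 + 8 + 4 = 6732 (decimal)
Convert 6732 (decimal) → 6732 = 6×1000 + 7×100 + 3×10 + 2 → 6 thousands, 7 hundreds, 3 tens, 2 ones (place-value notation)
6 thousands, 7 hundreds, 3 tens, 2 ones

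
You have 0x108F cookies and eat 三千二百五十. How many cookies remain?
Convert 0x108F (hexadecimal) → 1×4096 + 8×16 + 15 = 4239 (decimal)
Convert 三千二百五十 (Chinese numeral) → 3×1000 + 2×100 + 5×10 = 3250 (decimal)
Compute 4239 - 3250 = 989
989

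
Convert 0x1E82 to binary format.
Convert 0x1E82 (hexadecimal) → 1×4096 + 14×256 + 8×16 + 2 = 7810 (decimal)
Convert 7810 (decimal) → 7810 = 4096 + 2048 + 1024 + 512 + 128 + 2 → 0b1111010000010 (binary)
0b1111010000010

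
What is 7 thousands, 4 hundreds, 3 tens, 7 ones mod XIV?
Convert 7 thousands, 4 hundreds, 3 tens, 7 ones (place-value notation) → 7×1000 + 4×100 + 3×10 + 7 = 7437 (decimal)
Convert XIV (Roman numeral) → 10 + 4 = 14 (decimal)
Compute 7437 mod 14 = 3
3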